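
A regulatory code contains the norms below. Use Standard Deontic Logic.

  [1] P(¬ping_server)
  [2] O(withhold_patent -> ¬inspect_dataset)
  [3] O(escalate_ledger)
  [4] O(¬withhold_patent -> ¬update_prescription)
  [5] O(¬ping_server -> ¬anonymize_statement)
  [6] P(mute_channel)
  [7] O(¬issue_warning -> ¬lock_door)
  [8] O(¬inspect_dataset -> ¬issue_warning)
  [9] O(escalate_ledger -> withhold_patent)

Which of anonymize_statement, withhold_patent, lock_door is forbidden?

Premise 3 states O(escalate_ledger) outright.
Applying K to premise 9 (O(escalate_ledger -> withhold_patent)) and O(escalate_ledger) yields O(withhold_patent).
Premise 2 is O(withhold_patent -> ¬inspect_dataset); since O(withhold_patent), deontic closure gives O(¬inspect_dataset).
Applying K to premise 8 (O(¬inspect_dataset -> ¬issue_warning)) and O(¬inspect_dataset) yields O(¬issue_warning).
With premise 7, O(¬issue_warning -> ¬lock_door), the K-axiom yields O(¬lock_door).
So O(¬lock_door) holds, i.e. lock_door is forbidden. None of the other listed options is forbidden under the premises.

lock_door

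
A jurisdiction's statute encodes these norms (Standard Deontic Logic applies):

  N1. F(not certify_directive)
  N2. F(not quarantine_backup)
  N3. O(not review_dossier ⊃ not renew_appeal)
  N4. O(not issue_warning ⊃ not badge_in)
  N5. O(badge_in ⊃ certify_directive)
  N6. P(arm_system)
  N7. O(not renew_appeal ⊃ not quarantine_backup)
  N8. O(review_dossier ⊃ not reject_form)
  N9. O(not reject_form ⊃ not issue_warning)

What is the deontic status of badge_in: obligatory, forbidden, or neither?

F(not quarantine_backup) at premise 2 means O(quarantine_backup).
The contrapositive of premise 7 (O(not renew_appeal ⊃ not quarantine_backup)) is O(quarantine_backup ⊃ renew_appeal), and O(quarantine_backup) is already established, so O(renew_appeal).
Premise 3 is O(not review_dossier ⊃ not renew_appeal); contrapositively O(renew_appeal ⊃ review_dossier). Since O(renew_appeal) holds, K gives O(review_dossier).
From O(review_dossier) and premise 8, O(review_dossier ⊃ not reject_form), we obtain O(not reject_form).
Premise 9 is O(not reject_form ⊃ not issue_warning); since O(not reject_form), deontic closure gives O(not issue_warning).
Applying K to premise 4 (O(not issue_warning ⊃ not badge_in)) and O(not issue_warning) yields O(not badge_in).
Premises 1, 5, 6 do not contribute to this derivation.
Thus O(not badge_in), which is F(badge_in): badge_in is forbidden.

Forbidden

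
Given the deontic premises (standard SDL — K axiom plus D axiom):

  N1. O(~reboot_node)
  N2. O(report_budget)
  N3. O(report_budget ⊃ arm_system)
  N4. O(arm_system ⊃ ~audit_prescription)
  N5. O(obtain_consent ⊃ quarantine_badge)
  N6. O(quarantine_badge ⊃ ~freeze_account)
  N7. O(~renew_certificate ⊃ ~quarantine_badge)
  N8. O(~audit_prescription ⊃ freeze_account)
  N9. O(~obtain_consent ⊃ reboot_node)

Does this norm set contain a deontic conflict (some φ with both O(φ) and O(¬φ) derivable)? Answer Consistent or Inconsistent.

Premise 2 gives O(report_budget).
From O(report_budget) and premise 3, O(report_budget ⊃ arm_system), we obtain O(arm_system).
From O(arm_system) and premise 4, O(arm_system ⊃ ~audit_prescription), we obtain O(~audit_prescription).
With premise 8, O(~audit_prescription ⊃ freeze_account), the K-axiom yields O(freeze_account).
Premise 6 is O(quarantine_badge ⊃ ~freeze_account); contrapositively O(freeze_account ⊃ ~quarantine_badge). Since O(freeze_account) holds, K gives O(~quarantine_badge).
The contrapositive of premise 5 (O(obtain_consent ⊃ quarantine_badge)) is O(~quarantine_badge ⊃ ~obtain_consent), and O(~quarantine_badge) is already established, so O(~obtain_consent).
With premise 9, O(~obtain_consent ⊃ reboot_node), the K-axiom yields O(reboot_node).
However, premise 1 gives O(~reboot_node).
We now have both O(reboot_node) and O(~reboot_node) — reboot_node is simultaneously obligatory and forbidden, violating the D-axiom.

Inconsistent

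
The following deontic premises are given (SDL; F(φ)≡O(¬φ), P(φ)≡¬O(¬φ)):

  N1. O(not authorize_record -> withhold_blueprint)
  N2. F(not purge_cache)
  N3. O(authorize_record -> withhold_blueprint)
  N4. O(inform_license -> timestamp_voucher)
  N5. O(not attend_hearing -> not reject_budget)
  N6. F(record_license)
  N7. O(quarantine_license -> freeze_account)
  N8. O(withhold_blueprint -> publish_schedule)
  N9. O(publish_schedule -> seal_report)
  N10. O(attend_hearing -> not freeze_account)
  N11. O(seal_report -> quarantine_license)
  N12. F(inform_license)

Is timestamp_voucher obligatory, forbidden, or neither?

Neither

Premise 4 is O(inform_license -> timestamp_voucher), but O(inform_license) is not derivable from the premises, so it does not yield O(timestamp_voucher).
No premise or chain of K-axiom applications forces O(timestamp_voucher), and none forces O(not timestamp_voucher). So timestamp_voucher is neither obligatory nor forbidden under these norms.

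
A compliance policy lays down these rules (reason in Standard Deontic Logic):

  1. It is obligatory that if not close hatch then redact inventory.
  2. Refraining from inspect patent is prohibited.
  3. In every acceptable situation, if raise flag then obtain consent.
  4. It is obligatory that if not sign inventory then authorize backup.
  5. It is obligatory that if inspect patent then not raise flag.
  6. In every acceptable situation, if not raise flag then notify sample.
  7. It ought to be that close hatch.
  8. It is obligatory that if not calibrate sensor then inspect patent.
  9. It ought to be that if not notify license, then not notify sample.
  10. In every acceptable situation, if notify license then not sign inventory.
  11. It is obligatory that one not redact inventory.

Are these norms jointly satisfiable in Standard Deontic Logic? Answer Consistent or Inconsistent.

Premise 1 is O(¬close_hatch → redact_inventory), but O(¬close_hatch) is not derivable from the premises, so it does not yield O(redact_inventory).
So O(redact_inventory) is not derivable, and the apparent clash with O(¬redact_inventory) does not arise.
A world satisfying every obligation exists (e.g. authorize_backup=true, calibrate_sensor=false, close_hatch=true, inspect_patent=true, notify_license=true, notify_sample=true, obtain_consent=false, raise_flag=false, redact_inventory=false, sign_inventory=false); no atom is both obligatory and forbidden, so the set is consistent.

Consistent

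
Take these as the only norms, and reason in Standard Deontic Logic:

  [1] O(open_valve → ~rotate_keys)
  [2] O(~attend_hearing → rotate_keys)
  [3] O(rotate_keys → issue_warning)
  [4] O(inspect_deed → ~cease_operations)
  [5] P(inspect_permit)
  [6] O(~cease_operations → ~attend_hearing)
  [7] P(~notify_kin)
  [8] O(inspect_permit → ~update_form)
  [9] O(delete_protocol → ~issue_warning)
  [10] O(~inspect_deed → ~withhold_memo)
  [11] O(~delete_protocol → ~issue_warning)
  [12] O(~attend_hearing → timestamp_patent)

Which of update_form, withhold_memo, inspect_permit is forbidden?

By case analysis on delete_protocol: premise 9 gives O(delete_protocol → ~issue_warning) and premise 11 gives O(~delete_protocol → ~issue_warning), so O(~issue_warning) either way.
Premise 3, O(rotate_keys → issue_warning), contraposes to O(~issue_warning → ~rotate_keys); with O(~issue_warning) we get O(~rotate_keys).
Premise 2 is O(~attend_hearing → rotate_keys); contrapositively O(~rotate_keys → attend_hearing). Since O(~rotate_keys) holds, K gives O(attend_hearing).
Premise 6 is O(~cease_operations → ~attend_hearing); contrapositively O(attend_hearing → cease_operations). Since O(attend_hearing) holds, K gives O(cease_operations).
Premise 4, O(inspect_deed → ~cease_operations), contraposes to O(cease_operations → ~inspect_deed); with O(cease_operations) we get O(~inspect_deed).
Applying K to premise 10 (O(~inspect_deed → ~withhold_memo)) and O(~inspect_deed) yields O(~withhold_memo).
So O(~withhold_memo) holds, i.e. withhold_memo is forbidden. None of the other listed options is forbidden under the premises.

withhold_memo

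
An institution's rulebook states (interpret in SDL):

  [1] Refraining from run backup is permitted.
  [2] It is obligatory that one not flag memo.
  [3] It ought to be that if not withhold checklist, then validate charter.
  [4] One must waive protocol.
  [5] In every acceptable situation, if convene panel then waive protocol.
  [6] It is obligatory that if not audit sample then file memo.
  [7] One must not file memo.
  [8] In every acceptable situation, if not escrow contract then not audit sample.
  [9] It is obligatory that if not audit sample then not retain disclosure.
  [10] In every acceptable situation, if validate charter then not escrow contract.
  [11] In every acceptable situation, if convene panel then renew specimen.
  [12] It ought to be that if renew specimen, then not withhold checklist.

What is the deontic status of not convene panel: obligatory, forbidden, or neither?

Obligatory

Premise 7 is F(file_memo), i.e. O(¬file_memo).
Premise 6 is O(¬audit_sample → file_memo); contrapositively O(¬file_memo → audit_sample). Since O(¬file_memo) holds, K gives O(audit_sample).
Premise 8, O(¬escrow_contract → ¬audit_sample), contraposes to O(audit_sample → escrow_contract); with O(audit_sample) we get O(escrow_contract).
Premise 10 is O(validate_charter → ¬escrow_contract); contrapositively O(escrow_contract → ¬validate_charter). Since O(escrow_contract) holds, K gives O(¬validate_charter).
Premise 3 is O(¬withhold_checklist → validate_charter); contrapositively O(¬validate_charter → withhold_checklist). Since O(¬validate_charter) holds, K gives O(withhold_checklist).
The contrapositive of premise 12 (O(renew_specimen → ¬withhold_checklist)) is O(withhold_checklist → ¬renew_specimen), and O(withhold_checklist) is already established, so O(¬renew_specimen).
The contrapositive of premise 11 (O(convene_panel → renew_specimen)) is O(¬renew_specimen → ¬convene_panel), and O(¬renew_specimen) is already established, so O(¬convene_panel).
Premises 1, 2, 4, 5, 9 do not contribute to this derivation.
Hence ¬convene_panel is obligatory.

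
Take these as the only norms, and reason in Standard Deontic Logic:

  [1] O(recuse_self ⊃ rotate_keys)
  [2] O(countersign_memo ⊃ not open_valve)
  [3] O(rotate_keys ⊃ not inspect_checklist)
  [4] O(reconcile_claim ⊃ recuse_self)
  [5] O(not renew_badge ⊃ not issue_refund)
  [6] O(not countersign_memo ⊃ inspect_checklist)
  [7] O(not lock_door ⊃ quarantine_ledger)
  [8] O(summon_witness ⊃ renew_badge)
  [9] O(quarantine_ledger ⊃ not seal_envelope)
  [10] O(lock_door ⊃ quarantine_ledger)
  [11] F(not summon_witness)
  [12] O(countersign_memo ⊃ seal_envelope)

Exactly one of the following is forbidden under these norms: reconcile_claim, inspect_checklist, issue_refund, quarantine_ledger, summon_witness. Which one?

By case analysis on not lock_door: premise 7 gives O(not lock_door ⊃ quarantine_ledger) and premise 10 gives O(lock_door ⊃ quarantine_ledger), so O(quarantine_ledger) either way.
Premise 9 is O(quarantine_ledger ⊃ not seal_envelope); since O(quarantine_ledger), deontic closure gives O(not seal_envelope).
The contrapositive of premise 12 (O(countersign_memo ⊃ seal_envelope)) is O(not seal_envelope ⊃ not countersign_memo), and O(not seal_envelope) is already established, so O(not countersign_memo).
Applying K to premise 6 (O(not countersign_memo ⊃ inspect_checklist)) and O(not countersign_memo) yields O(inspect_checklist).
Premise 3, O(rotate_keys ⊃ not inspect_checklist), contraposes to O(inspect_checklist ⊃ not rotate_keys); with O(inspect_checklist) we get O(not rotate_keys).
The contrapositive of premise 1 (O(recuse_self ⊃ rotate_keys)) is O(not rotate_keys ⊃ not recuse_self), and O(not rotate_keys) is already established, so O(not recuse_self).
Premise 4, O(reconcile_claim ⊃ recuse_self), contraposes to O(not recuse_self ⊃ not reconcile_claim); with O(not recuse_self) we get O(not reconcile_claim).
So O(not reconcile_claim) holds, i.e. reconcile_claim is forbidden. None of the other listed options is forbidden under the premises.

reconcile_claim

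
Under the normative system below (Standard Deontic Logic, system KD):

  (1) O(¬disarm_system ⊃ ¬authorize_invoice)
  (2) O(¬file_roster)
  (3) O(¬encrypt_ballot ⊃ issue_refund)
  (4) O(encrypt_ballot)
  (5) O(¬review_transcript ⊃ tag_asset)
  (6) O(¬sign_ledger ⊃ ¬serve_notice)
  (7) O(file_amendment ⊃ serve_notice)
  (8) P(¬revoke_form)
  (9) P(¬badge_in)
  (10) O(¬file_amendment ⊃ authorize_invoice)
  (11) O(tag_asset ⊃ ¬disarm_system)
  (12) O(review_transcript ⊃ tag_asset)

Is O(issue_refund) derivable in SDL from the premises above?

Premise 3 is O(¬encrypt_ballot ⊃ issue_refund), but O(¬encrypt_ballot) is not derivable from the premises, so it does not yield O(issue_refund).
No other premise forces O(issue_refund). An ideal world satisfying every premise can still have issue_refund false, so O(issue_refund) is not derivable.

No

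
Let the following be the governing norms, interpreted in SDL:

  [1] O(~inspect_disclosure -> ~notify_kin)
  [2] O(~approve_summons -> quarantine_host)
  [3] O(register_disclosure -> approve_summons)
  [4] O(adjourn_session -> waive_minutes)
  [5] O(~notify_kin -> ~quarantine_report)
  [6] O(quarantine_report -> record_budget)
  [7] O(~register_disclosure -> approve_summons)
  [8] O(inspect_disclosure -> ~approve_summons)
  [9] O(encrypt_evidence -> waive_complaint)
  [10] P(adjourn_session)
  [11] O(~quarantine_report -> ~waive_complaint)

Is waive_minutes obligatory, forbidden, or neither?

Neither

Premise 4 is O(adjourn_session -> waive_minutes), but O(adjourn_session) is not derivable from the premises (the permission P(adjourn_session) asserts only ~O(~adjourn_session), not O(adjourn_session)), so it does not yield O(waive_minutes).
No premise or chain of K-axiom applications forces O(waive_minutes), and none forces O(~waive_minutes). So waive_minutes is neither obligatory nor forbidden under these norms.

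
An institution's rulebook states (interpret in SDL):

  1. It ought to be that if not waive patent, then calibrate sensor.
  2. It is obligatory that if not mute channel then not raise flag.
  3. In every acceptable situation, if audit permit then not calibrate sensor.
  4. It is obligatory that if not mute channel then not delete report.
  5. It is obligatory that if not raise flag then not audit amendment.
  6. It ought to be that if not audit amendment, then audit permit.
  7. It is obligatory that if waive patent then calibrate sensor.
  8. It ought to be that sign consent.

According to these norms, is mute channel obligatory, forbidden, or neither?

Obligatory

Premises 7 and 1 are O(waive_patent → calibrate_sensor) and O(¬waive_patent → calibrate_sensor); every ideal world satisfies waive_patent or ¬waive_patent, so in either case calibrate_sensor holds — hence O(calibrate_sensor).
Premise 3 is O(audit_permit → ¬calibrate_sensor); contrapositively O(calibrate_sensor → ¬audit_permit). Since O(calibrate_sensor) holds, K gives O(¬audit_permit).
The contrapositive of premise 6 (O(¬audit_amendment → audit_permit)) is O(¬audit_permit → audit_amendment), and O(¬audit_permit) is already established, so O(audit_amendment).
Premise 5, O(¬raise_flag → ¬audit_amendment), contraposes to O(audit_amendment → raise_flag); with O(audit_amendment) we get O(raise_flag).
Premise 2 is O(¬mute_channel → ¬raise_flag); contrapositively O(raise_flag → mute_channel). Since O(raise_flag) holds, K gives O(mute_channel).
Premises 4, 8 do not contribute to this derivation.
Hence mute_channel is obligatory.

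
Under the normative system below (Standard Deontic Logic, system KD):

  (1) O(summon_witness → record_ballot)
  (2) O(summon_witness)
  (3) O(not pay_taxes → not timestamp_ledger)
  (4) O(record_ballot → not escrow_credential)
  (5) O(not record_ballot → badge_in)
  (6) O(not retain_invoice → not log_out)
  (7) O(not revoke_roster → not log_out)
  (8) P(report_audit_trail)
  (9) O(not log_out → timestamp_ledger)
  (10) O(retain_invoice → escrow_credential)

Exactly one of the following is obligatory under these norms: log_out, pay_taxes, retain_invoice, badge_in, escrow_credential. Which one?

From premise 2 we have O(summon_witness).
Applying K to premise 1 (O(summon_witness → record_ballot)) and O(summon_witness) yields O(record_ballot).
From O(record_ballot) and premise 4, O(record_ballot → not escrow_credential), we obtain O(not escrow_credential).
Premise 10 is O(retain_invoice → escrow_credential); contrapositively O(not escrow_credential → not retain_invoice). Since O(not escrow_credential) holds, K gives O(not retain_invoice).
From O(not retain_invoice) and premise 6, O(not retain_invoice → not log_out), we obtain O(not log_out).
Premise 9 is O(not log_out → timestamp_ledger); since O(not log_out), deontic closure gives O(timestamp_ledger).
Premise 3 is O(not pay_taxes → not timestamp_ledger); contrapositively O(timestamp_ledger → pay_taxes). Since O(timestamp_ledger) holds, K gives O(pay_taxes).
So O(pay_taxes) holds — pay_taxes is obligatory. None of the other listed options is made obligatory by any chain of premises.

pay_taxes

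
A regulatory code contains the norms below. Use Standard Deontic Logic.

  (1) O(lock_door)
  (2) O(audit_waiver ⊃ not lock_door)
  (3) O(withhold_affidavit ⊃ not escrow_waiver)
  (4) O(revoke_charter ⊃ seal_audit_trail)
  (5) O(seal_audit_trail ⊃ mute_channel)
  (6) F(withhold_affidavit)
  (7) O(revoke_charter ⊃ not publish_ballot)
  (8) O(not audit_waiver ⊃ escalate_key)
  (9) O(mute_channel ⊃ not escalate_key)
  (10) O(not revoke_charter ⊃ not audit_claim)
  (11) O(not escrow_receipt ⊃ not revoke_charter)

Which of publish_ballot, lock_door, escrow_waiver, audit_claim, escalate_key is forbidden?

audit_claim

Premise 1 states O(lock_door) outright.
Premise 2 is O(audit_waiver ⊃ not lock_door); contrapositively O(lock_door ⊃ not audit_waiver). Since O(lock_door) holds, K gives O(not audit_waiver).
With premise 8, O(not audit_waiver ⊃ escalate_key), the K-axiom yields O(escalate_key).
The contrapositive of premise 9 (O(mute_channel ⊃ not escalate_key)) is O(escalate_key ⊃ not mute_channel), and O(escalate_key) is already established, so O(not mute_channel).
Premise 5, O(seal_audit_trail ⊃ mute_channel), contraposes to O(not mute_channel ⊃ not seal_audit_trail); with O(not mute_channel) we get O(not seal_audit_trail).
Premise 4 is O(revoke_charter ⊃ seal_audit_trail); contrapositively O(not seal_audit_trail ⊃ not revoke_charter). Since O(not seal_audit_trail) holds, K gives O(not revoke_charter).
From O(not revoke_charter) and premise 10, O(not revoke_charter ⊃ not audit_claim), we obtain O(not audit_claim).
So O(not audit_claim) holds, i.e. audit_claim is forbidden. None of the other listed options is forbidden under the premises.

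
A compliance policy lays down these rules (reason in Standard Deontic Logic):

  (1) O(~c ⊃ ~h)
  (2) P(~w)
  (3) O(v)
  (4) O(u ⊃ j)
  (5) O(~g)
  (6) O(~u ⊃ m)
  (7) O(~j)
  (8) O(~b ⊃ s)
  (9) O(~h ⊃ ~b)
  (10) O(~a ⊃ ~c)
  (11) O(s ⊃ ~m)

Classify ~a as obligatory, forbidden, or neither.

Forbidden

From premise 7 we have O(~j).
The contrapositive of premise 4 (O(u ⊃ j)) is O(~j ⊃ ~u), and O(~j) is already established, so O(~u).
From O(~u) and premise 6, O(~u ⊃ m), we obtain O(m).
Premise 11, O(s ⊃ ~m), contraposes to O(m ⊃ ~s); with O(m) we get O(~s).
The contrapositive of premise 8 (O(~b ⊃ s)) is O(~s ⊃ b), and O(~s) is already established, so O(b).
Premise 9, O(~h ⊃ ~b), contraposes to O(b ⊃ h); with O(b) we get O(h).
The contrapositive of premise 1 (O(~c ⊃ ~h)) is O(h ⊃ c), and O(h) is already established, so O(c).
Premise 10, O(~a ⊃ ~c), contraposes to O(c ⊃ a); with O(c) we get O(a).
Premises 2, 3, 5 do not contribute to this derivation.
Thus O(a), which is F(~a): ~a is forbidden.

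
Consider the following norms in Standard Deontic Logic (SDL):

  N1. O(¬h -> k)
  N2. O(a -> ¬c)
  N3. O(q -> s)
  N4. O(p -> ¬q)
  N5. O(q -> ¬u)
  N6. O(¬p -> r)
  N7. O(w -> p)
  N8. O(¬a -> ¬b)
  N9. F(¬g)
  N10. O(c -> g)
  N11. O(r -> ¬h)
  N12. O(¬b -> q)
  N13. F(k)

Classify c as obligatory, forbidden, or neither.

Forbidden

Premise 13, F(k), is equivalent to O(¬k).
The contrapositive of premise 1 (O(¬h -> k)) is O(¬k -> h), and O(¬k) is already established, so O(h).
Premise 11, O(r -> ¬h), contraposes to O(h -> ¬r); with O(h) we get O(¬r).
The contrapositive of premise 6 (O(¬p -> r)) is O(¬r -> p), and O(¬r) is already established, so O(p).
Applying K to premise 4 (O(p -> ¬q)) and O(p) yields O(¬q).
Premise 12 is O(¬b -> q); contrapositively O(¬q -> b). Since O(¬q) holds, K gives O(b).
Premise 8, O(¬a -> ¬b), contraposes to O(b -> a); with O(b) we get O(a).
With premise 2, O(a -> ¬c), the K-axiom yields O(¬c).
Premises 3, 5, 7, 9, 10 do not contribute to this derivation.
Thus O(¬c), which is F(c): c is forbidden.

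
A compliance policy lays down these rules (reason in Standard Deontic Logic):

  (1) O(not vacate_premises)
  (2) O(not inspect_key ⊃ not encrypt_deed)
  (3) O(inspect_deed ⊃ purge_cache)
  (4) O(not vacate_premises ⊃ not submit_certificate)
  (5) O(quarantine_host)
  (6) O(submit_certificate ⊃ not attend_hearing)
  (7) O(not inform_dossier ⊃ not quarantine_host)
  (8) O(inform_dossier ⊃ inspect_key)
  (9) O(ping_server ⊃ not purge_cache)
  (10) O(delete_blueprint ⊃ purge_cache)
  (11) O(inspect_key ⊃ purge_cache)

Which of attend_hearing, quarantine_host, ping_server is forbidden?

From premise 5 we have O(quarantine_host).
Premise 7, O(not inform_dossier ⊃ not quarantine_host), contraposes to O(quarantine_host ⊃ inform_dossier); with O(quarantine_host) we get O(inform_dossier).
With premise 8, O(inform_dossier ⊃ inspect_key), the K-axiom yields O(inspect_key).
Premise 11 is O(inspect_key ⊃ purge_cache); since O(inspect_key), deontic closure gives O(purge_cache).
The contrapositive of premise 9 (O(ping_server ⊃ not purge_cache)) is O(purge_cache ⊃ not ping_server), and O(purge_cache) is already established, so O(not ping_server).
So O(not ping_server) holds, i.e. ping_server is forbidden. None of the other listed options is forbidden under the premises.

ping_server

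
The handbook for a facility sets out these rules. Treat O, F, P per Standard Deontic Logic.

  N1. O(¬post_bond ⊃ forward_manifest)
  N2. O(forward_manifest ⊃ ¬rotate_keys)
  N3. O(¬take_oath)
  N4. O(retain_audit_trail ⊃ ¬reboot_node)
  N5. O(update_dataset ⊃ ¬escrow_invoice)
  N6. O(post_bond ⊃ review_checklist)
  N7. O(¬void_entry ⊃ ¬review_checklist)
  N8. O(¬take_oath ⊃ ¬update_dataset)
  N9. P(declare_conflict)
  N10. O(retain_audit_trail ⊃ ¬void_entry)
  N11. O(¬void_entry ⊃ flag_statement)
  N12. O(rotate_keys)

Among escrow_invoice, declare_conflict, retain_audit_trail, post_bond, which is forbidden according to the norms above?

Premise 12 states O(rotate_keys) outright.
The contrapositive of premise 2 (O(forward_manifest ⊃ ¬rotate_keys)) is O(rotate_keys ⊃ ¬forward_manifest), and O(rotate_keys) is already established, so O(¬forward_manifest).
Premise 1, O(¬post_bond ⊃ forward_manifest), contraposes to O(¬forward_manifest ⊃ post_bond); with O(¬forward_manifest) we get O(post_bond).
Premise 6 is O(post_bond ⊃ review_checklist); since O(post_bond), deontic closure gives O(review_checklist).
The contrapositive of premise 7 (O(¬void_entry ⊃ ¬review_checklist)) is O(review_checklist ⊃ void_entry), and O(review_checklist) is already established, so O(void_entry).
The contrapositive of premise 10 (O(retain_audit_trail ⊃ ¬void_entry)) is O(void_entry ⊃ ¬retain_audit_trail), and O(void_entry) is already established, so O(¬retain_audit_trail).
So O(¬retain_audit_trail) holds, i.e. retain_audit_trail is forbidden. None of the other listed options is forbidden under the premises.

retain_audit_trail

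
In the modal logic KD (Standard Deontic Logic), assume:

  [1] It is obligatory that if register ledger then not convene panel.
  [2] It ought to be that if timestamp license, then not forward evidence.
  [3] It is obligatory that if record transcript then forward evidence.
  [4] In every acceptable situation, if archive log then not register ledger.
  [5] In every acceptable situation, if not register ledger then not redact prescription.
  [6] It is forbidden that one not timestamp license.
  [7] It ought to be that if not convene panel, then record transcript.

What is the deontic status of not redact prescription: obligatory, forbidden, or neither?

Obligatory

Premise 6, F(¬timestamp_license), is equivalent to O(timestamp_license).
Applying K to premise 2 (O(timestamp_license → ¬forward_evidence)) and O(timestamp_license) yields O(¬forward_evidence).
Premise 3, O(record_transcript → forward_evidence), contraposes to O(¬forward_evidence → ¬record_transcript); with O(¬forward_evidence) we get O(¬record_transcript).
Premise 7, O(¬convene_panel → record_transcript), contraposes to O(¬record_transcript → convene_panel); with O(¬record_transcript) we get O(convene_panel).
The contrapositive of premise 1 (O(register_ledger → ¬convene_panel)) is O(convene_panel → ¬register_ledger), and O(convene_panel) is already established, so O(¬register_ledger).
With premise 5, O(¬register_ledger → ¬redact_prescription), the K-axiom yields O(¬redact_prescription).
Premise 4 does not contribute to this derivation.
Hence ¬redact_prescription is obligatory.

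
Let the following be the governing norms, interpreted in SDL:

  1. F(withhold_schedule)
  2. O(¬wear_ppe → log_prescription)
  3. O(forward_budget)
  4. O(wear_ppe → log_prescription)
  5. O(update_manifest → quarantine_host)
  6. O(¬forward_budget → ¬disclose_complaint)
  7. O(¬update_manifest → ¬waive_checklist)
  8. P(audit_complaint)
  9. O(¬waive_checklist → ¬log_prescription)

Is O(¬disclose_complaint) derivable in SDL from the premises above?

Premise 6 is O(¬forward_budget → ¬disclose_complaint), but O(¬forward_budget) is not derivable from the premises, so it does not yield O(¬disclose_complaint).
No other premise forces O(¬disclose_complaint). An ideal world satisfying every premise can still have ¬disclose_complaint false, so O(¬disclose_complaint) is not derivable.

No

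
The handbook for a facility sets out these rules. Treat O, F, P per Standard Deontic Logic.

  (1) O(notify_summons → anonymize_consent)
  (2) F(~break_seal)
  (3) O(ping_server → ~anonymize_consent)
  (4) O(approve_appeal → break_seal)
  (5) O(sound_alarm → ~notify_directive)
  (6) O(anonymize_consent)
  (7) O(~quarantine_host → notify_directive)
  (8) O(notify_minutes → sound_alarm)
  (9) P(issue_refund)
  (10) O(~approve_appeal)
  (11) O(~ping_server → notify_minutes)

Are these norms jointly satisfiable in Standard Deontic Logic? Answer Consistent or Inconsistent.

Consistent

Premise 4 is O(approve_appeal → break_seal); even if O(break_seal) held, inferring O(approve_appeal) would be affirming the consequent — invalid.
So O(approve_appeal) is not derivable, and the apparent clash with O(~approve_appeal) does not arise.
A world satisfying every obligation exists (e.g. anonymize_consent=true, approve_appeal=false, break_seal=true, issue_refund=false, notify_directive=false, notify_minutes=true, notify_summons=false, ping_server=false, quarantine_host=true, sound_alarm=true); no atom is both obligatory and forbidden, so the set is consistent.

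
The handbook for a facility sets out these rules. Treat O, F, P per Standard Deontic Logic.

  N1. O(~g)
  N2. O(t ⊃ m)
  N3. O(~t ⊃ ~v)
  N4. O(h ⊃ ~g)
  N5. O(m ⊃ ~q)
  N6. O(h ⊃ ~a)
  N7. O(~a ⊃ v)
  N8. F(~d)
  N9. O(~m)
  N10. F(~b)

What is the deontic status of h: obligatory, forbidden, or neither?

Forbidden

Premise 9 gives O(~m).
Premise 2, O(t ⊃ m), contraposes to O(~m ⊃ ~t); with O(~m) we get O(~t).
From O(~t) and premise 3, O(~t ⊃ ~v), we obtain O(~v).
Premise 7, O(~a ⊃ v), contraposes to O(~v ⊃ a); with O(~v) we get O(a).
Premise 6, O(h ⊃ ~a), contraposes to O(a ⊃ ~h); with O(a) we get O(~h).
Premises 1, 4, 5, 8, 10 do not contribute to this derivation.
Thus O(~h), which is F(h): h is forbidden.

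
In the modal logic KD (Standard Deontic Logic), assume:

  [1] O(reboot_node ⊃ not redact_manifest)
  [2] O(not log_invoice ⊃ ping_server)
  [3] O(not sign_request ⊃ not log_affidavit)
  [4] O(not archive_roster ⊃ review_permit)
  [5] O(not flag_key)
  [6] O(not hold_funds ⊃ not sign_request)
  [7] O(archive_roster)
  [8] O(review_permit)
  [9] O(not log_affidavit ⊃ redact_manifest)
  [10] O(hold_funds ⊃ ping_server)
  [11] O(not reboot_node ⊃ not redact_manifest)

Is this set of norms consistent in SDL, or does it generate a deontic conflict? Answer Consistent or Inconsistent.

Premise 4 is O(not archive_roster ⊃ review_permit); even if O(review_permit) held, inferring O(not archive_roster) would be affirming the consequent — invalid.
So O(not archive_roster) is not derivable, and the apparent clash with O(archive_roster) does not arise.
A world satisfying every obligation exists (e.g. archive_roster=true, flag_key=false, hold_funds=true, log_affidavit=true, log_invoice=false, ping_server=true, reboot_node=false, redact_manifest=false, review_permit=true, sign_request=true); no atom is both obligatory and forbidden, so the set is consistent.

Consistent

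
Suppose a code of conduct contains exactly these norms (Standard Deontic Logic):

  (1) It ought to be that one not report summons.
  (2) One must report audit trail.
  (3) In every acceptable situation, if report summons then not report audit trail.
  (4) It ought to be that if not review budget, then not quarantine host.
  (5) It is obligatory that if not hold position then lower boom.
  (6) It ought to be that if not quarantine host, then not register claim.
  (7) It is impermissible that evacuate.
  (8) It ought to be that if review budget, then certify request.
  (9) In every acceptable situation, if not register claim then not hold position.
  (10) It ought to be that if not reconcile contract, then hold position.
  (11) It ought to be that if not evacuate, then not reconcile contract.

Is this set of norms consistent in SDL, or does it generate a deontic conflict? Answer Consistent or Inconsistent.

Consistent

Premise 3 is O(report_summons → ¬report_audit_trail), but O(report_summons) is not derivable from the premises, so it does not yield O(¬report_audit_trail).
So O(¬report_audit_trail) is not derivable, and the apparent clash with O(report_audit_trail) does not arise.
A world satisfying every obligation exists (e.g. certify_request=true, evacuate=false, hold_position=true, lower_boom=false, quarantine_host=true, reconcile_contract=false, register_claim=true, report_audit_trail=true, report_summons=false, review_budget=true); no atom is both obligatory and forbidden, so the set is consistent.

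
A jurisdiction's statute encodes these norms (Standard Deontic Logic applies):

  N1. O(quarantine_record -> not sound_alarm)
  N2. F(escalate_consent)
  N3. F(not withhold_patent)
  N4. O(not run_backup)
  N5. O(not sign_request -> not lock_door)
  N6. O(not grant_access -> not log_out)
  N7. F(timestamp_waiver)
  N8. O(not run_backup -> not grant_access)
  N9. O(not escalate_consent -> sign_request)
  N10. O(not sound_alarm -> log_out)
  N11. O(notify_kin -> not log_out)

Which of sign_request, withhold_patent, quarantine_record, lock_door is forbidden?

quarantine_record

Premise 4 states O(not run_backup) outright.
From O(not run_backup) and premise 8, O(not run_backup -> not grant_access), we obtain O(not grant_access).
With premise 6, O(not grant_access -> not log_out), the K-axiom yields O(not log_out).
Premise 10, O(not sound_alarm -> log_out), contraposes to O(not log_out -> sound_alarm); with O(not log_out) we get O(sound_alarm).
The contrapositive of premise 1 (O(quarantine_record -> not sound_alarm)) is O(sound_alarm -> not quarantine_record), and O(sound_alarm) is already established, so O(not quarantine_record).
So O(not quarantine_record) holds, i.e. quarantine_record is forbidden. None of the other listed options is forbidden under the premises.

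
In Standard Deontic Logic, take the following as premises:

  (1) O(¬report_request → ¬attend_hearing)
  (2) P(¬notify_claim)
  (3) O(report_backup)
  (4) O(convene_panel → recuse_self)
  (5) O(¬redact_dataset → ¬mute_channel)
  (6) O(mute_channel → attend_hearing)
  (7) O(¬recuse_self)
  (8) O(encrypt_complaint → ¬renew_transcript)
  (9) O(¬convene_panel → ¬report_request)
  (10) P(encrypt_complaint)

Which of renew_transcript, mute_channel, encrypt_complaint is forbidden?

mute_channel

From premise 7 we have O(¬recuse_self).
Premise 4 is O(convene_panel → recuse_self); contrapositively O(¬recuse_self → ¬convene_panel). Since O(¬recuse_self) holds, K gives O(¬convene_panel).
Applying K to premise 9 (O(¬convene_panel → ¬report_request)) and O(¬convene_panel) yields O(¬report_request).
From O(¬report_request) and premise 1, O(¬report_request → ¬attend_hearing), we obtain O(¬attend_hearing).
Premise 6 is O(mute_channel → attend_hearing); contrapositively O(¬attend_hearing → ¬mute_channel). Since O(¬attend_hearing) holds, K gives O(¬mute_channel).
So O(¬mute_channel) holds, i.e. mute_channel is forbidden. None of the other listed options is forbidden under the premises.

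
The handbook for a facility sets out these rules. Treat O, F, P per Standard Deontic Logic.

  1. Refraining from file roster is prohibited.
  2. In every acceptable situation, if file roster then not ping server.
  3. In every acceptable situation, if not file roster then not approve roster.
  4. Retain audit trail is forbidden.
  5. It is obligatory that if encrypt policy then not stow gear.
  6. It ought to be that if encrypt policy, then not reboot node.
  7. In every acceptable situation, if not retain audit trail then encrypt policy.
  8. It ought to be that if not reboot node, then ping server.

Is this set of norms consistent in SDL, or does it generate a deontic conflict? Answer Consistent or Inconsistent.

Inconsistent

F(¬file_roster) at premise 1 means O(file_roster).
Applying K to premise 2 (O(file_roster → ¬ping_server)) and O(file_roster) yields O(¬ping_server).
Premise 8 is O(¬reboot_node → ping_server); contrapositively O(¬ping_server → reboot_node). Since O(¬ping_server) holds, K gives O(reboot_node).
Premise 6, O(encrypt_policy → ¬reboot_node), contraposes to O(reboot_node → ¬encrypt_policy); with O(reboot_node) we get O(¬encrypt_policy).
Premise 7 is O(¬retain_audit_trail → encrypt_policy); contrapositively O(¬encrypt_policy → retain_audit_trail). Since O(¬encrypt_policy) holds, K gives O(retain_audit_trail).
Yet premise 4 is F(retain_audit_trail), i.e. O(¬retain_audit_trail).
We now have both O(retain_audit_trail) and O(¬retain_audit_trail) — retain_audit_trail is simultaneously obligatory and forbidden, violating the D-axiom.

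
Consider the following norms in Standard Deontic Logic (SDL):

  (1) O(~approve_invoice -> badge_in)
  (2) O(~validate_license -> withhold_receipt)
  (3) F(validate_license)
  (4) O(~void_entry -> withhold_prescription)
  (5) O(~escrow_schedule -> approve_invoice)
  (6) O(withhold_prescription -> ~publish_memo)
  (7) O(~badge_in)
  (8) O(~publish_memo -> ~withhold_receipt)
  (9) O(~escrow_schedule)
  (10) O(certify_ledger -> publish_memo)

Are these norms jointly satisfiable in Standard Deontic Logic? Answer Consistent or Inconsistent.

Premise 1 is O(~approve_invoice -> badge_in), but O(~approve_invoice) is not derivable from the premises, so it does not yield O(badge_in).
So O(badge_in) is not derivable, and the apparent clash with O(~badge_in) does not arise.
A world satisfying every obligation exists (e.g. approve_invoice=true, badge_in=false, certify_ledger=false, escrow_schedule=false, publish_memo=true, validate_license=false, void_entry=true, withhold_prescription=false, withhold_receipt=true); no atom is both obligatory and forbidden, so the set is consistent.

Consistent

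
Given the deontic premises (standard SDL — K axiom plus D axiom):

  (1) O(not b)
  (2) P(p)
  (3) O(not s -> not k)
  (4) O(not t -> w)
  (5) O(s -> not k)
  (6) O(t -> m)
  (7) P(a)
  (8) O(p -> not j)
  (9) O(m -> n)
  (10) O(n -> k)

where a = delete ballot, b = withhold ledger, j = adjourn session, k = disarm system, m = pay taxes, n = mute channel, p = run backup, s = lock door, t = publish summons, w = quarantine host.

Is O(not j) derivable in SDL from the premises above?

Premise 8 is O(p -> not j), but O(p) is not derivable from the premises (the permission P(p) asserts only not O(not p), not O(p)), so it does not yield O(not j).
No other premise forces O(not j). An ideal world satisfying every premise can still have not j false, so O(not j) is not derivable.

No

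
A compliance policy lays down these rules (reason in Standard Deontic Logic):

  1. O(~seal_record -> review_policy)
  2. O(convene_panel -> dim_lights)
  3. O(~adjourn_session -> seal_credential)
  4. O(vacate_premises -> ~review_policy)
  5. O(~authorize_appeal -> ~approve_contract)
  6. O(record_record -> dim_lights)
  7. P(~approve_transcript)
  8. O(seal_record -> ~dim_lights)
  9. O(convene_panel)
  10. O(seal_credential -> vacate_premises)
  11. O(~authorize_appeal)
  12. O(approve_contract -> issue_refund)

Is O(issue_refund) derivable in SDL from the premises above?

Premise 12 is O(approve_contract -> issue_refund), but O(approve_contract) is not derivable from the premises, so it does not yield O(issue_refund).
No other premise forces O(issue_refund). An ideal world satisfying every premise can still have issue_refund false, so O(issue_refund) is not derivable.

No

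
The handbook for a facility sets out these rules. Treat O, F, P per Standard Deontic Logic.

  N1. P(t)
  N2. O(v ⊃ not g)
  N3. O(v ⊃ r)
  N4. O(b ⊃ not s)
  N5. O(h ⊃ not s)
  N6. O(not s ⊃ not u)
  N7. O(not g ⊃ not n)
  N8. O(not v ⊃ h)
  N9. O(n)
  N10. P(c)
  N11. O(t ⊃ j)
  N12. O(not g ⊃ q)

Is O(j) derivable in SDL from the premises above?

Premise 11 is O(t ⊃ j), but O(t) is not derivable from the premises (the permission P(t) asserts only not O(not t), not O(t)), so it does not yield O(j).
No other premise forces O(j). An ideal world satisfying every premise can still have j false, so O(j) is not derivable.

No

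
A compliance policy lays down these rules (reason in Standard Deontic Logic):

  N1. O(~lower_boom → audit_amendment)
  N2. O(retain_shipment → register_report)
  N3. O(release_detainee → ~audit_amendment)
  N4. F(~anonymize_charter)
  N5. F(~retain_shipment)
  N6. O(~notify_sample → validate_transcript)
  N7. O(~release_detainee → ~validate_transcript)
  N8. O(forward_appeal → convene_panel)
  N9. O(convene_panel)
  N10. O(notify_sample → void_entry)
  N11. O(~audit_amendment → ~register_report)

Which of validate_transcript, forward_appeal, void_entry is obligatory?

void_entry

Premise 5 is F(~retain_shipment), i.e. O(retain_shipment).
Applying K to premise 2 (O(retain_shipment → register_report)) and O(retain_shipment) yields O(register_report).
Premise 11 is O(~audit_amendment → ~register_report); contrapositively O(register_report → audit_amendment). Since O(register_report) holds, K gives O(audit_amendment).
Premise 3, O(release_detainee → ~audit_amendment), contraposes to O(audit_amendment → ~release_detainee); with O(audit_amendment) we get O(~release_detainee).
Premise 7 is O(~release_detainee → ~validate_transcript); since O(~release_detainee), deontic closure gives O(~validate_transcript).
The contrapositive of premise 6 (O(~notify_sample → validate_transcript)) is O(~validate_transcript → notify_sample), and O(~validate_transcript) is already established, so O(notify_sample).
Premise 10 is O(notify_sample → void_entry); since O(notify_sample), deontic closure gives O(void_entry).
So O(void_entry) holds — void_entry is obligatory. None of the other listed options is made obligatory by any chain of premises.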